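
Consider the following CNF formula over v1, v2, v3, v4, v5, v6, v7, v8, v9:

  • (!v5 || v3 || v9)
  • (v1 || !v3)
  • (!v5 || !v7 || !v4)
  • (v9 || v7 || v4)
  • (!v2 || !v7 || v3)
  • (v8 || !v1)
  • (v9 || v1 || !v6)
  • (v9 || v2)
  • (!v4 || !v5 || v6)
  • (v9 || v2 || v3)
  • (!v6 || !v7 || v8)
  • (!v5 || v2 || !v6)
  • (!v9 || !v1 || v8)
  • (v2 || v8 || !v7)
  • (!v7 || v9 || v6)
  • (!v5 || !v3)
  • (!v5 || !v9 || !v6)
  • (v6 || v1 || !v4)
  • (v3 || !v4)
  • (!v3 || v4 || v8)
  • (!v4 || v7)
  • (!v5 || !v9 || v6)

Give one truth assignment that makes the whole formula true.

v1=True, v2=False, v3=False, v4=False, v5=False, v6=False, v7=True, v8=True, v9=True

v5 occurs only negated in the remaining clauses — set v5 = False.
v8 occurs only positively in the remaining clauses — set v8 = True.
Try v1 = True.
Try v2 = False.
  then v9 is forced to True.
For the remaining variables, v3 = False, v4 = False, v6 = False, v7 = True works.
Every clause has at least one true literal under this assignment.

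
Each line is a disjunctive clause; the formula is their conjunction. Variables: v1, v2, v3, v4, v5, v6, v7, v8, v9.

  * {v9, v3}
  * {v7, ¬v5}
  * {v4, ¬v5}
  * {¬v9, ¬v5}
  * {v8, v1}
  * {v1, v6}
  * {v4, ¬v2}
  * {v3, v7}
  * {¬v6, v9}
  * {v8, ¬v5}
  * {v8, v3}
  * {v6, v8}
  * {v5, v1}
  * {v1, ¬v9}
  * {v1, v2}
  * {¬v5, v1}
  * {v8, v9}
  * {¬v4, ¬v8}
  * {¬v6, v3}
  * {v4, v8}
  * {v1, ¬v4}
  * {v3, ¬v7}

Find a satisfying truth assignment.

v1 = T, v2 = F, v3 = T, v4 = T, v5 = F, v6 = T, v7 = T, v8 = F, v9 = T

Pure literal: v1 appears only positively; assign v1 = True.
v3 occurs only positively in the remaining clauses — set v3 = True.
Try v2 = False.
Set v4 = True and propagate.
  then v8 is forced to False.
  then v5 is forced to False.
  then v6 is forced to True.
  then v9 is forced to True.
v7 is now unconstrained; take v7 = True.
Every clause has at least one true literal under this assignment.
Check each clause:
  1. {v9, v3} — v9 is true.
  2. {¬v5, v7} — ¬v5 is true.
  3. {¬v5, v4} — ¬v5 is true.
  4. {¬v5, ¬v9} — ¬v5 is true.
  5. {v8, v1} — v1 is true.
  6. {v1, v6} — v1 is true.
  7. {v4, ¬v2} — v4 is true.
  8. {v7, v3} — v3 is true.
  9. {¬v6, v9} — v9 is true.
  10. {¬v5, v8} — ¬v5 is true.
  11. {v8, v3} — v3 is true.
  12. {v6, v8} — v6 is true.
  13. {v5, v1} — v1 is true.
  14. {v1, ¬v9} — v1 is true.
  15. {v1, v2} — v1 is true.
  16. {¬v5, v1} — v1 is true.
  17. {v8, v9} — v9 is true.
  18. {¬v4, ¬v8} — ¬v8 is true.
  19. {¬v6, v3} — v3 is true.
  20. {v4, v8} — v4 is true.
  21. {¬v4, v1} — v1 is true.
  22. {¬v7, v3} — v3 is true.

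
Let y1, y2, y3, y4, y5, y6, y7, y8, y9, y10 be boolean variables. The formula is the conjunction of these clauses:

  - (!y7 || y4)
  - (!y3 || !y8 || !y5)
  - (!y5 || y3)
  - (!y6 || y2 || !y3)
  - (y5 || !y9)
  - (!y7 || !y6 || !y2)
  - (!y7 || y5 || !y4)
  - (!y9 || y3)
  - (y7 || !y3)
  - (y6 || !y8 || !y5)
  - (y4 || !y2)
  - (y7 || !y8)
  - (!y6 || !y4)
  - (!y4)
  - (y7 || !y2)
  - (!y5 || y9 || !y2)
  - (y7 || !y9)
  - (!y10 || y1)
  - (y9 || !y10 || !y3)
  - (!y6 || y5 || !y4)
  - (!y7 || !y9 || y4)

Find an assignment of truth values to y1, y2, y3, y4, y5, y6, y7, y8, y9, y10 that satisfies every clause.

The clause (!y4) is unit: y4 must be False.
The clause (!y7) is unit: y7 must be False.
The clause (!y3) is unit: y3 must be False.
(!y5) is a unit clause, so y5 = False.
Unit propagation: (!y9) forces y9 = False.
The clause (!y2) is unit: y2 must be False.
Unit propagation: (!y8) forces y8 = False.
y1 occurs only positively in the remaining clauses — set y1 = True.
y6, y10 are now unconstrained; take y6 = True, y10 = True.
Every clause has at least one true literal under this assignment.

y1 = True, y2 = False, y3 = False, y4 = False, y5 = False, y6 = True, y7 = False, y8 = False, y9 = False, y10 = True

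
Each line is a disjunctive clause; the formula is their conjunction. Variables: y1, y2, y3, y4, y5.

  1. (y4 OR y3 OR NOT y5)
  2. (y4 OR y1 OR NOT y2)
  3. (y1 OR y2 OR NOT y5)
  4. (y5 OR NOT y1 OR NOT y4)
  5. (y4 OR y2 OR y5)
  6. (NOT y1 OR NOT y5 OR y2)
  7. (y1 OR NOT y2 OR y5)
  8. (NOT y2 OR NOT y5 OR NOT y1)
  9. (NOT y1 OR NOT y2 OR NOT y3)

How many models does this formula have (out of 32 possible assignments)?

The models are:
  y1=F y2=F y3=F y4=T y5=F
  y1=F y2=F y3=T y4=T y5=F
  y1=F y2=T y3=F y4=T y5=T
  y1=F y2=T y3=T y4=T y5=T
  y1=T y2=T y3=F y4=F y5=F
That's 5 in total.

5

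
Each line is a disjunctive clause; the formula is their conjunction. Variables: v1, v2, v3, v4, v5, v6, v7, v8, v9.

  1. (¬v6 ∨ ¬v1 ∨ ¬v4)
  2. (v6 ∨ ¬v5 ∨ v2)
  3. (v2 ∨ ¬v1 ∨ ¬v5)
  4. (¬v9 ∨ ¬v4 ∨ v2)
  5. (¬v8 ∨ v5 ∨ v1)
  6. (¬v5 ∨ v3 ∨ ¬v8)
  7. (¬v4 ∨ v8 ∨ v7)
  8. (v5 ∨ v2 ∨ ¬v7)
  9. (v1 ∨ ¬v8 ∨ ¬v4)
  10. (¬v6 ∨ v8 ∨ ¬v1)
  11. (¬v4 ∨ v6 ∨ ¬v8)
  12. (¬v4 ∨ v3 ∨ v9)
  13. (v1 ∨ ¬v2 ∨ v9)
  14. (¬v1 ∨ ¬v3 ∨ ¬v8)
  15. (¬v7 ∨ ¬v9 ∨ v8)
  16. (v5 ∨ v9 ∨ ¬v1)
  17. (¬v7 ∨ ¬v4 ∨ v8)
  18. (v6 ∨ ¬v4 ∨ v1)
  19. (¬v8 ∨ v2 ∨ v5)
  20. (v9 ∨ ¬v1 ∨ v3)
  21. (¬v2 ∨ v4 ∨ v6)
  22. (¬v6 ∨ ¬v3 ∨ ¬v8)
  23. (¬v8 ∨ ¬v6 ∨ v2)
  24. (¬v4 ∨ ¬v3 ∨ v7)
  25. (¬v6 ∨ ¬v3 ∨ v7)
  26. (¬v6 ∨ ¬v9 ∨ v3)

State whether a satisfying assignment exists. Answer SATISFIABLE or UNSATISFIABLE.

SATISFIABLE

Branch on v1: take v1 = True.
Try v2 = False.
  then v5 is forced to False.
  then v7 is forced to False.
  then v9 is forced to True.
  then v4 is forced to False.
  then v8 is forced to False.
  then v6 is forced to False.
v3 is now unconstrained; take v3 = False.
So v1 = T, v2 = F, v3 = F, v4 = F, v5 = F, v6 = F, v7 = F, v8 = F, v9 = T is a satisfying assignment.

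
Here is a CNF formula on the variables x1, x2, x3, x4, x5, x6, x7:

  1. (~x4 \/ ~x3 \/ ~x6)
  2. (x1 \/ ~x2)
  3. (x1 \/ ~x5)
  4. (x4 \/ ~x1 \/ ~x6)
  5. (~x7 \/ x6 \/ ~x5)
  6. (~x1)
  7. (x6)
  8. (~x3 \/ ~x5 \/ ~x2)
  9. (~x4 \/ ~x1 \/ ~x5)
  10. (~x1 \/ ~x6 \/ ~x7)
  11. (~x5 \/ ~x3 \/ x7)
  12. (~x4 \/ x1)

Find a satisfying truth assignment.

x1=F  x2=F  x3=F  x4=F  x5=F  x6=T  x7=T

Check each clause:
  1. (~x3 \/ ~x6 \/ ~x4) — ~x4 is true.
  2. (~x2 \/ x1) — ~x2 is true.
  3. (~x5 \/ x1) — ~x5 is true.
  4. (~x1 \/ x4 \/ ~x6) — ~x1 is true.
  5. (~x5 \/ x6 \/ ~x7) — ~x5 is true.
  6. (~x1) — ~x1 is true.
  7. (x6) — x6 is true.
  8. (~x3 \/ ~x2 \/ ~x5) — ~x5 is true.
  9. (~x4 \/ ~x1 \/ ~x5) — ~x5 is true.
  10. (~x1 \/ ~x6 \/ ~x7) — ~x1 is true.
  11. (~x5 \/ x7 \/ ~x3) — ~x5 is true.
  12. (~x4 \/ x1) — ~x4 is true.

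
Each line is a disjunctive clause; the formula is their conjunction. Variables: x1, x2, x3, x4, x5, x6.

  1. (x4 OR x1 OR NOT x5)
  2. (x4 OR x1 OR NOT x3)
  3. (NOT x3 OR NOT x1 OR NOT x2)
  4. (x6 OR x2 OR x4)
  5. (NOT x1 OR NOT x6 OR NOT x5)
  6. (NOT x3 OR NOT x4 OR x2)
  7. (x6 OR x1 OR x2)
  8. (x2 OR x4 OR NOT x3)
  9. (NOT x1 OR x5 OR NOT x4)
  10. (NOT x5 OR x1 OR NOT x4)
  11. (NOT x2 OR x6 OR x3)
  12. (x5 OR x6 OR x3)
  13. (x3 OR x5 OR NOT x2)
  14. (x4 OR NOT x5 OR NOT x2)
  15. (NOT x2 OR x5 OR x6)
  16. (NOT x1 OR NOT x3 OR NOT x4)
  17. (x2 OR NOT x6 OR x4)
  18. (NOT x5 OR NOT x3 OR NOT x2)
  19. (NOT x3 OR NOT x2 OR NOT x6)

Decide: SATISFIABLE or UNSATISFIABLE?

Try x1 = True.
Try x2 = False.
The remaining clauses are satisfied by x3 = False, x4 = True, x5 = True, x6 = False.
So x1=True, x2=False, x3=False, x4=True, x5=True, x6=False is a satisfying assignment.

SATISFIABLE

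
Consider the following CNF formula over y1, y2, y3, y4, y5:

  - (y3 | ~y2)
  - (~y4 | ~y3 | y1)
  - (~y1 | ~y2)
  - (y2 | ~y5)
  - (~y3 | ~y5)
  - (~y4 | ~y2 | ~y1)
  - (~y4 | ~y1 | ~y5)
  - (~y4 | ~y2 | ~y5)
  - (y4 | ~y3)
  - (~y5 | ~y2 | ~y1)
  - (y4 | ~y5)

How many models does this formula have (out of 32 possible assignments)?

The models are:
  y1=F y2=F y3=F y4=F y5=F
  y1=F y2=F y3=F y4=T y5=F
  y1=T y2=F y3=F y4=F y5=F
  y1=T y2=F y3=F y4=T y5=F
  y1=T y2=F y3=T y4=T y5=F
Count: 5.

5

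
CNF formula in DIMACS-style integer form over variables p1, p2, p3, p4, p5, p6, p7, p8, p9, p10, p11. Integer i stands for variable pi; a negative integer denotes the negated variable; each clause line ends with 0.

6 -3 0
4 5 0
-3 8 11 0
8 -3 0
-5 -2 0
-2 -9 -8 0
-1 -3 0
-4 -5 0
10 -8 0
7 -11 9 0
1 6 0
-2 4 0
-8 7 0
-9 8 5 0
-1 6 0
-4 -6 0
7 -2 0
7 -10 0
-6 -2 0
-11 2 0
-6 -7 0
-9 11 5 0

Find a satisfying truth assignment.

Pure literal: p3 appears only negated; assign p3 = False.
Set p1 = False and propagate.
  then p6 is forced to True.
  then p4 is forced to False.
  then p5 is forced to True.
  then p2 is forced to False.
  then p11 is forced to False.
  then p7 is forced to False.
  then p8 is forced to False.
  then p10 is forced to False.
p9 is now unconstrained; take p9 = True.
Every clause has at least one true literal under this assignment.

p1=False, p2=False, p3=False, p4=False, p5=True, p6=True, p7=False, p8=False, p9=True, p10=False, p11=False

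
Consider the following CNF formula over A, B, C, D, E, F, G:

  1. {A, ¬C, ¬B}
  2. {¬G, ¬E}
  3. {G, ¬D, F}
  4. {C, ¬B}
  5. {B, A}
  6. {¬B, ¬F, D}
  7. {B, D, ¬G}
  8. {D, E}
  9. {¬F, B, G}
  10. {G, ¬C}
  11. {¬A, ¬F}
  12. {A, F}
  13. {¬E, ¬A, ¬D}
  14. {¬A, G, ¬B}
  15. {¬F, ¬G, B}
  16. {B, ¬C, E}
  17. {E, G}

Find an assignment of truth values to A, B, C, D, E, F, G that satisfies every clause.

A=T, B=F, C=F, D=T, E=F, F=F, G=T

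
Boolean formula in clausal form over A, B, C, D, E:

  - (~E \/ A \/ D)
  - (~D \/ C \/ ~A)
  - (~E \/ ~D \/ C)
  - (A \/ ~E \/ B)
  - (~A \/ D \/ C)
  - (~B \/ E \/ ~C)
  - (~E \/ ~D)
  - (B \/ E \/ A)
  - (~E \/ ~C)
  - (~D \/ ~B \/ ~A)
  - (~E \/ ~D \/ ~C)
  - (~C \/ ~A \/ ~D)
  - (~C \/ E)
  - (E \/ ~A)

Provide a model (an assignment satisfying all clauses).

A=False, B=True, C=False, D=True, E=False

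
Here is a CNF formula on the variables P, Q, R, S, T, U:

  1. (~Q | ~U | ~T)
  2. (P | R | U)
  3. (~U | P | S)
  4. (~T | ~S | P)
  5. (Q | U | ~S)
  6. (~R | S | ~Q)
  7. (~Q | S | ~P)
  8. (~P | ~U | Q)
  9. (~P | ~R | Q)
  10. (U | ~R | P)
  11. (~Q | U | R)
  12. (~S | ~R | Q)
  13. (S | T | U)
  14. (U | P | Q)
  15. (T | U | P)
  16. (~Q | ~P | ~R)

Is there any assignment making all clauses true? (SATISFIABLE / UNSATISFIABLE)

Branch on P: take P = True.
The remaining clauses are satisfied by Q = True, R = False, S = True, T = False, U = True.
So P=T, Q=T, R=F, S=T, T=F, U=T is a satisfying assignment.

SATISFIABLE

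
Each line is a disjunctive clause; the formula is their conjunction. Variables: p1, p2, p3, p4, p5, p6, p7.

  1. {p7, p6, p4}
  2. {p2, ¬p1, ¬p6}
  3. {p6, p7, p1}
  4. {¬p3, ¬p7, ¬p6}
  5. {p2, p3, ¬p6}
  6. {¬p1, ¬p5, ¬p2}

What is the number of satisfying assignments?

Split on p6, then p1.
  p6=1, p1=1: p4 free; 3 ways for (p2,p3,p5,p7) × 2^1 = 6.
  p6=1, p1=0: p4, p5 free; 4 ways for (p2,p3,p7) × 2^2 = 16.
  p6=0, p1=1: p3 free; 9 ways for (p2,p4,p5,p7) × 2^1 = 18.
  p6=0, p1=0: forces p7=1; p2, p3, p4, p5 free → 2^4 = 16.
Total: 6 + 16 + 18 + 16 = 56.

56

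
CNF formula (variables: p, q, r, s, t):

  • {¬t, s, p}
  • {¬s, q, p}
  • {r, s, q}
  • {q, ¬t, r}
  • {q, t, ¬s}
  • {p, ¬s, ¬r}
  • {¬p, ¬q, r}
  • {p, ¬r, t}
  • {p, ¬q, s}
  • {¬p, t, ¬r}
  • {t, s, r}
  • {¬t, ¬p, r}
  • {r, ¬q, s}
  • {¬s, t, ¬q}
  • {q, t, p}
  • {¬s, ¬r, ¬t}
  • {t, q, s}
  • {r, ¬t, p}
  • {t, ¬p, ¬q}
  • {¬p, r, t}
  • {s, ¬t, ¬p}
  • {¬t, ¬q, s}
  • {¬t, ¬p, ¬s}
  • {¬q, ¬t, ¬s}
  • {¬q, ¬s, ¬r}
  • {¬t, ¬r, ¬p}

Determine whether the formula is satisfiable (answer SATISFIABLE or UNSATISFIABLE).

UNSATISFIABLE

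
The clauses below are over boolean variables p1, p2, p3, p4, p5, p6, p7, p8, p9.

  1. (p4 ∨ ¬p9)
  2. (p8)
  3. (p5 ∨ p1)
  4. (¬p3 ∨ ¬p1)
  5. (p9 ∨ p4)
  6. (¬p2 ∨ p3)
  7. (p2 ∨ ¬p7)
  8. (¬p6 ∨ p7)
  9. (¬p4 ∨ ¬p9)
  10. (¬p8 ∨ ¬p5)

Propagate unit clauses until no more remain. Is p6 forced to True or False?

Unit clause (p8) sets p8 = True.
From (¬p5 ∨ ¬p8) and p8 = True: p5 = False.
In (p1 ∨ p5), p5 is now false; p1 must hold, so p1 = True.
In (¬p1 ∨ ¬p3), ¬p1 is now false; ¬p3 must hold, so p3 = False.
In (¬p2 ∨ p3), p3 is now false; ¬p2 must hold, so p2 = False.
In (p2 ∨ ¬p7), p2 is now false; ¬p7 must hold, so p7 = False.
(¬p6 ∨ p7) with p7 = False leaves only ¬p6, so p6 = False.

False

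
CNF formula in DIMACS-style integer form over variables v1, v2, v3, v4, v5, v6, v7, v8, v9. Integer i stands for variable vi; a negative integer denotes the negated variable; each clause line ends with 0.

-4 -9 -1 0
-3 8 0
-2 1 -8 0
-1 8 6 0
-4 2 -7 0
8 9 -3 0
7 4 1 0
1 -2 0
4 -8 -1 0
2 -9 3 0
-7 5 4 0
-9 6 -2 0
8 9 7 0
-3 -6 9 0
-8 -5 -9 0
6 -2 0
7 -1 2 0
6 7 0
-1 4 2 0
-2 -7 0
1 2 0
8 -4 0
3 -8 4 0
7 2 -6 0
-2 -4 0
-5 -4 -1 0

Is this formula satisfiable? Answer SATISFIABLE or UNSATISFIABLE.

Branch on v1: take v1 = True.
Try v2 = True.
  then v6 is forced to True.
  then v7 is forced to False.
  then v4 is forced to False.
  then v8 is forced to False.
  then v3 is forced to False.
  then v9 is forced to True.
v5 is now unconstrained; take v5 = True.
So v1=T  v2=T  v3=F  v4=F  v5=T  v6=T  v7=F  v8=F  v9=T is a satisfying assignment.

SATISFIABLE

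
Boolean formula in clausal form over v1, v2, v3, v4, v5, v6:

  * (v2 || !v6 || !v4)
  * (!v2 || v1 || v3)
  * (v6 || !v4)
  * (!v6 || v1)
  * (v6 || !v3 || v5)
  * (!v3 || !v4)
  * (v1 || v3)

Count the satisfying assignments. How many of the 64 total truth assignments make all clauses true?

18

Case analysis on v3 and v6:
  v3=1, v6=1: remaining (v1,v2,v4,v5) ∈ {(1,0,0,0); (1,0,0,1); (1,1,0,0); (1,1,0,1)} — 4.
  v3=1, v6=0: remaining (v1,v2,v4,v5) ∈ {(0,0,0,1); (0,1,0,1); (1,0,0,1); (1,1,0,1)} — 4.
  v3=0, v6=1: v5 free; 3 ways for (v1,v2,v4) × 2^1 = 6.
  v3=0, v6=0: remaining (v1,v2,v4,v5) ∈ {(1,0,0,0); (1,0,0,1); (1,1,0,0); (1,1,0,1)} — 4.
Total: 4 + 4 + 6 + 4 = 18.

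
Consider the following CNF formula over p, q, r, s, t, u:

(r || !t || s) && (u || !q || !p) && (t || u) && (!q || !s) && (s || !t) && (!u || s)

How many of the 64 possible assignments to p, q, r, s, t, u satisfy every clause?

12

Case analysis on s and t:
  s=1, t=1: forces q=0; p, r, u free → 2^3 = 8.
  s=1, t=0: remaining (p,q,r,u) ∈ {(0,0,0,1); (0,0,1,1); (1,0,0,1); (1,0,1,1)} — 4.
  s=0, t=1: a clause becomes empty — 0.
  s=0, t=0: a clause becomes empty — 0.
Total: 8 + 4 + 0 + 0 = 12.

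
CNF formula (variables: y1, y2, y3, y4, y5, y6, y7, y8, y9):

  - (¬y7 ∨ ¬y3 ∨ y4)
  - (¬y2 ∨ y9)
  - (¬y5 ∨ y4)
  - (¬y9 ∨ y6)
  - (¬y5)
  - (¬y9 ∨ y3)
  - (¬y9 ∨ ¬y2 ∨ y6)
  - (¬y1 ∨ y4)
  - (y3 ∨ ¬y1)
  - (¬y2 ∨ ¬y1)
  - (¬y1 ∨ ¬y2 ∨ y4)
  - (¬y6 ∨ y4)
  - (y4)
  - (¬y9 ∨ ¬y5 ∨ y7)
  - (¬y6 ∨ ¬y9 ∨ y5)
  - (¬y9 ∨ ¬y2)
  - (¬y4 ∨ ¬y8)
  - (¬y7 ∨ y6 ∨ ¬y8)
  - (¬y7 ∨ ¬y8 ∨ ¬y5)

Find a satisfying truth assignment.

The clause (¬y5) is unit: y5 must be False.
(y4) is a unit clause, so y4 = True.
(¬y8) is a unit clause, so y8 = False.
y2 occurs only negated in the remaining clauses — set y2 = False.
y3 occurs only positively in the remaining clauses — set y3 = True.
Set y6 = True and propagate.
  then y9 is forced to False.
y1, y7 are now unconstrained; take y1 = True, y7 = False.

y1=T, y2=F, y3=T, y4=T, y5=F, y6=T, y7=F, y8=F, y9=F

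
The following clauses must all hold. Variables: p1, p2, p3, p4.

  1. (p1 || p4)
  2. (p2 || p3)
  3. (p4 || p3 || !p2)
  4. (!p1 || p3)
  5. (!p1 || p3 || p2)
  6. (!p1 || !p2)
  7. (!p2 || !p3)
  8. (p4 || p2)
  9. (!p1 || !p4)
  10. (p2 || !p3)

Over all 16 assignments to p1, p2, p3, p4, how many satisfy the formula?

The models are:
  p1=F p2=T p3=F p4=T
That's 1 in total.

1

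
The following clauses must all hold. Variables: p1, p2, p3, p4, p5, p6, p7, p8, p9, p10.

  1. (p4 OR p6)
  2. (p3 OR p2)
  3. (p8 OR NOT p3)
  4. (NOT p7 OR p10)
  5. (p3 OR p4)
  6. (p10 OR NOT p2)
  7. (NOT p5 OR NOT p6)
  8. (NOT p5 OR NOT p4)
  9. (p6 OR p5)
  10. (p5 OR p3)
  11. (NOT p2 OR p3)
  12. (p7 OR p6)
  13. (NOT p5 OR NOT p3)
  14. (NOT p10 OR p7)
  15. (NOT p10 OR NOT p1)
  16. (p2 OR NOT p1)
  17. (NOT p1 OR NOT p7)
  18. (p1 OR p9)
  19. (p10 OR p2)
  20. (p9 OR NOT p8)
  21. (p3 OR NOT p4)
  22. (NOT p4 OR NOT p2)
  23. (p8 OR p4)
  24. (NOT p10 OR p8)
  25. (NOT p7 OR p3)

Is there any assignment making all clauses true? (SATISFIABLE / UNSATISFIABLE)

SATISFIABLE

p9 occurs only positively in the remaining clauses — set p9 = True.
Set p1 = False and propagate.
Branch on p2: take p2 = True.
  then p10 is forced to True.
  then p3 is forced to True.
  then p8 is forced to True.
  then p5 is forced to False.
  then p6 is forced to True.
  then p7 is forced to True.
  then p4 is forced to False.
So p1=False  p2=True  p3=True  p4=False  p5=False  p6=True  p7=True  p8=True  p9=True  p10=True is a satisfying assignment.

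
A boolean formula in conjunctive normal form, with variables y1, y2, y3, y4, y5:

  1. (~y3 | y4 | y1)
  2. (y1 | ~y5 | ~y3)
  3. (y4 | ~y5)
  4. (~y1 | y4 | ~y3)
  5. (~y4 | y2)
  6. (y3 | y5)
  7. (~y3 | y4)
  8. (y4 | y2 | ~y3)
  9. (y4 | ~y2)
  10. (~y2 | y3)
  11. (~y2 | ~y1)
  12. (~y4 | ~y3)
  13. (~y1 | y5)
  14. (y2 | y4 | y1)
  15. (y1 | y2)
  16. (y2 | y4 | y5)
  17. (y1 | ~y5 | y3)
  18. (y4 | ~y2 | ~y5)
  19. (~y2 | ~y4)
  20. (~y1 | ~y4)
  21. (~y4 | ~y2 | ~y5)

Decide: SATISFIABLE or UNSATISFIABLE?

UNSATISFIABLE

y4 = True:
  propagation gives y2=True; an empty clause results — contradiction.
y4 = False:
  propagation gives y5=False, y3=True; an empty clause results — contradiction.
Every branch closes, so no satisfying assignment exists.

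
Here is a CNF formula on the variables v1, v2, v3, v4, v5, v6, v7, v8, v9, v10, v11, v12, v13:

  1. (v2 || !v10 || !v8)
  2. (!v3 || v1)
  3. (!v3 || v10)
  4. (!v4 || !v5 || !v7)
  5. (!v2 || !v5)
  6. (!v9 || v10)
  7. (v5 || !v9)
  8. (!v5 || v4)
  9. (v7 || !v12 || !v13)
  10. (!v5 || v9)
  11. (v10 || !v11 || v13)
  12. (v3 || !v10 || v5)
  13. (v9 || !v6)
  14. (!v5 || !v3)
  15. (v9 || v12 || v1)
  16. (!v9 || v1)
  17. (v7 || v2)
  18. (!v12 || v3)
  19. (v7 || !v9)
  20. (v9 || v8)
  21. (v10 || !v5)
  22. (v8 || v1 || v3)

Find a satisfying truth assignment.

v1 occurs only positively in the remaining clauses — set v1 = True.
Pure literal: v6 appears only negated; assign v6 = False.
Try v2 = True.
  then v5 is forced to False.
  then v9 is forced to False.
  then v8 is forced to True.
Try v3 = False.
  then v10 is forced to False.
  then v12 is forced to False.
The remaining clauses are satisfied by v4 = False, v7 = False, v11 = True, v13 = True.
Every clause has at least one true literal under this assignment.
Check each clause:
  1. (!v8 || v2 || !v10) — v2 is true.
  2. (v1 || !v3) — v1 is true.
  3. (!v3 || v10) — !v3 is true.
  4. (!v5 || !v7 || !v4) — !v7 is true.
  5. (!v5 || !v2) — !v5 is true.
  6. (!v9 || v10) — !v9 is true.
  7. (!v9 || v5) — !v9 is true.
  8. (v4 || !v5) — !v5 is true.
  9. (v7 || !v12 || !v13) — !v12 is true.
  10. (v9 || !v5) — !v5 is true.
  11. (v10 || v13 || !v11) — v13 is true.
  12. (!v10 || v5 || v3) — !v10 is true.
  13. (v9 || !v6) — !v6 is true.
  14. (!v5 || !v3) — !v5 is true.
  15. (v9 || v1 || v12) — v1 is true.
  16. (!v9 || v1) — v1 is true.
  17. (v7 || v2) — v2 is true.
  18. (!v12 || v3) — !v12 is true.
  19. (v7 || !v9) — !v9 is true.
  20. (v9 || v8) — v8 is true.
  21. (v10 || !v5) — !v5 is true.
  22. (v3 || v8 || v1) — v8 is true.

v1=True, v2=True, v3=False, v4=False, v5=False, v6=False, v7=False, v8=True, v9=False, v10=False, v11=True, v12=False, v13=True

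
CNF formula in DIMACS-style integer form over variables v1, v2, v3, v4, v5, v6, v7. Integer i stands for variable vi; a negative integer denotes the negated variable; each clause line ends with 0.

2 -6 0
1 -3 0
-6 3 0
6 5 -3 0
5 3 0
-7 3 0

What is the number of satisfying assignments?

24

Case analysis on v3 and v6:
  v3=1, v6=1: forces v1=1; v2=1; v4, v5, v7 free → 2^3 = 8.
  v3=1, v6=0: forces v1=1; v5=1; v2, v4, v7 free → 2^3 = 8.
  v3=0, v6=1: a clause becomes empty — 0.
  v3=0, v6=0: forces v5=1; v7=0; v1, v2, v4 free → 2^3 = 8.
Total: 8 + 8 + 0 + 8 = 24.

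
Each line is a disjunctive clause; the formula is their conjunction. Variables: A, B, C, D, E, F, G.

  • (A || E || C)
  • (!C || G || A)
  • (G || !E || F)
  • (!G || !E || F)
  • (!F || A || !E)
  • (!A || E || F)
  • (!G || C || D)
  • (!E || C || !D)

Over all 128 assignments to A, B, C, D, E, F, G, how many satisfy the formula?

Case analysis on E and A:
  E=1, A=1: B free; 5 ways for (C,D,F,G) × 2^1 = 10.
  E=1, A=0: a clause becomes empty — 0.
  E=0, A=1: B free; 7 ways for (C,D,F,G) × 2^1 = 14.
  E=0, A=0: forces C=1; G=1; B, D, F free → 2^3 = 8.
Total: 10 + 0 + 14 + 8 = 32.

32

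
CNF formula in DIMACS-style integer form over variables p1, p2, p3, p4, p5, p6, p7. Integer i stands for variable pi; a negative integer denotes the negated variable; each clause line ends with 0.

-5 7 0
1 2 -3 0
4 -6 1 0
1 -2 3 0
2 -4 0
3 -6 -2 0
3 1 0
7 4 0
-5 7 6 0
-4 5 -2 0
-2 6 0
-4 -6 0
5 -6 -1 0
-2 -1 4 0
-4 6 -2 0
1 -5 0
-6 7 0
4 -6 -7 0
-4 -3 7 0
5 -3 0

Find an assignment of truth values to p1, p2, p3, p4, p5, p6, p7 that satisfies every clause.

Set p1 = True and propagate.
The remaining clauses are satisfied by p2 = False, p3 = False, p4 = False, p5 = True, p6 = False, p7 = True.
Every clause has at least one true literal under this assignment.

p1=True  p2=False  p3=False  p4=False  p5=True  p6=False  p7=True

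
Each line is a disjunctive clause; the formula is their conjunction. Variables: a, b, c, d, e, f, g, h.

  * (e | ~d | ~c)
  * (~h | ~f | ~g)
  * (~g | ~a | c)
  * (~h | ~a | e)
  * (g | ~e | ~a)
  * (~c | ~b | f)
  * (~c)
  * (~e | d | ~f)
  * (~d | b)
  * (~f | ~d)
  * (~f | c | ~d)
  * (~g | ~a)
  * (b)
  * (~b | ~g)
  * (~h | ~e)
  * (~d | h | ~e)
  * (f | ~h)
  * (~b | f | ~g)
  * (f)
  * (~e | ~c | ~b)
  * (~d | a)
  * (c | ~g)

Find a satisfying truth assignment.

Unit propagation: (~c) forces c = False.
(b) is a unit clause, so b = True.
The clause (~g) is unit: g must be False.
Unit propagation: (f) forces f = True.
(~d) is a unit clause, so d = False.
Unit propagation: (~e) forces e = False.
a occurs only negated in the remaining clauses — set a = False.
h is now unconstrained; take h = True.

a=0, b=1, c=0, d=0, e=0, f=1, g=0, h=1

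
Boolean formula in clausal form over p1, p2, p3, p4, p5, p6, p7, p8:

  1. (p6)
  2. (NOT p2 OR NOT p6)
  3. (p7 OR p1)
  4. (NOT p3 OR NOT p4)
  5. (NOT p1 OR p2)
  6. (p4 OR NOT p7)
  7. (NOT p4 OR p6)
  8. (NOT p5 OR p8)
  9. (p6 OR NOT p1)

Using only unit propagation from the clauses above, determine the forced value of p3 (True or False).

(p6) stands alone — p6 = True.
From (NOT p2 OR NOT p6) and p6 = True: p2 = False.
In (p2 OR NOT p1), p2 is now false; NOT p1 must hold, so p1 = False.
From (p7 OR p1) and p1 = False: p7 = True.
In (p4 OR NOT p7), NOT p7 is now false; p4 must hold, so p4 = True.
From (NOT p4 OR NOT p3) and p4 = True: p3 = False.

False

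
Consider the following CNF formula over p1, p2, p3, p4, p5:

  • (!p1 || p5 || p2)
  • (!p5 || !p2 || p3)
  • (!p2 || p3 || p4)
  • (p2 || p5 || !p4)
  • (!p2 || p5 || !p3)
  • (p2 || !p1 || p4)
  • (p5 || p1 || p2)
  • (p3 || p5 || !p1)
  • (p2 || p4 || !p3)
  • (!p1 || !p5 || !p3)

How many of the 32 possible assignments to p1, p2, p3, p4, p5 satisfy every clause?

Split on p2, then p5.
  p2=1, p5=1: remaining (p1,p3,p4) ∈ {(0,1,0); (0,1,1)} — 2.
  p2=1, p5=0: remaining (p1,p3,p4) ∈ {(0,0,1)} — 1.
  p2=0, p5=1: remaining (p1,p3,p4) ∈ {(0,0,0); (0,0,1); (0,1,1); (1,0,1)} — 4.
  p2=0, p5=0: a clause becomes empty — 0.
Total: 2 + 1 + 4 + 0 = 7.

7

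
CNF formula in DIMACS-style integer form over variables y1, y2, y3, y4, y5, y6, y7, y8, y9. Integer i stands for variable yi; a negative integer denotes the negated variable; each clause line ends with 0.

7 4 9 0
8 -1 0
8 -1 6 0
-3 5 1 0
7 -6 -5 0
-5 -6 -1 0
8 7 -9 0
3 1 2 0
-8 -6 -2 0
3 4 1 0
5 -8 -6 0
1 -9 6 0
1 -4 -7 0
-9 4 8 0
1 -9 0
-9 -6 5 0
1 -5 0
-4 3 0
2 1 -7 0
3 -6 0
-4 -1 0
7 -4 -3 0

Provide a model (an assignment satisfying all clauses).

y1=1  y2=0  y3=1  y4=0  y5=0  y6=0  y7=0  y8=1  y9=1

Set y1 = True and propagate.
  then y8 is forced to True.
  then y4 is forced to False.
The remaining clauses are satisfied by y2 = False, y3 = True, y5 = False, y6 = False, y7 = False, y9 = True.
Every clause has at least one true literal under this assignment.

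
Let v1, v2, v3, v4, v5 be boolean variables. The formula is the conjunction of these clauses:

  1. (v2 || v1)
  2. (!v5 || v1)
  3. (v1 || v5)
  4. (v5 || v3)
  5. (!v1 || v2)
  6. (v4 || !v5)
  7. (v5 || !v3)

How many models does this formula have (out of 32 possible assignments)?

2

The models are:
  v1=1 v2=1 v3=0 v4=1 v5=1
  v1=1 v2=1 v3=1 v4=1 v5=1
That's 2 in total.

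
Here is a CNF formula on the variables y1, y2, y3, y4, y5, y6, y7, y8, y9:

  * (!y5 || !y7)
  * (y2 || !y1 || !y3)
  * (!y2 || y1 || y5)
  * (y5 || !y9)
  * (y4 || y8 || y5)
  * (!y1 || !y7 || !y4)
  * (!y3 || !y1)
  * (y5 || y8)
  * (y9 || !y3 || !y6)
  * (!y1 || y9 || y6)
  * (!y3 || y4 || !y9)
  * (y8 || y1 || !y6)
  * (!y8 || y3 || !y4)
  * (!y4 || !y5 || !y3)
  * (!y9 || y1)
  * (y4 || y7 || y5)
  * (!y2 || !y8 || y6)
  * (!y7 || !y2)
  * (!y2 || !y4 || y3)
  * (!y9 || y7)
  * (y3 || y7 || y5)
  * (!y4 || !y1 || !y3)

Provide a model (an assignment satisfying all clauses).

y1=False, y2=False, y3=False, y4=False, y5=False, y6=False, y7=True, y8=True, y9=False

Check each clause:
  1. (!y5 || !y7) — !y5 is true.
  2. (y2 || !y3 || !y1) — !y3 is true.
  3. (y1 || y5 || !y2) — !y2 is true.
  4. (!y9 || y5) — !y9 is true.
  5. (y4 || y5 || y8) — y8 is true.
  6. (!y1 || !y7 || !y4) — !y4 is true.
  7. (!y1 || !y3) — !y3 is true.
  8. (y8 || y5) — y8 is true.
  9. (!y6 || y9 || !y3) — !y6 is true.
  10. (y9 || y6 || !y1) — !y1 is true.
  11. (!y9 || y4 || !y3) — !y3 is true.
  12. (y1 || y8 || !y6) — y8 is true.
  13. (!y8 || !y4 || y3) — !y4 is true.
  14. (!y5 || !y4 || !y3) — !y5 is true.
  15. (y1 || !y9) — !y9 is true.
  16. (y5 || y4 || y7) — y7 is true.
  17. (y6 || !y8 || !y2) — !y2 is true.
  18. (!y7 || !y2) — !y2 is true.
  19. (!y2 || y3 || !y4) — !y4 is true.
  20. (!y9 || y7) — !y9 is true.
  21. (y5 || y3 || y7) — y7 is true.
  22. (!y4 || !y1 || !y3) — !y4 is true.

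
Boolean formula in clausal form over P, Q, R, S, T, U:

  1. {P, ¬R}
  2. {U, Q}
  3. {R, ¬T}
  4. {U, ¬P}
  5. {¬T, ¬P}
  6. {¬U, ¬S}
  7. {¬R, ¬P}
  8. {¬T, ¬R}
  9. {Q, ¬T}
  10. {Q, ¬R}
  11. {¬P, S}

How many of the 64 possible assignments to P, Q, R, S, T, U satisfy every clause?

4

Satisfying assignments:
  P=0 Q=0 R=0 S=0 T=0 U=1
  P=0 Q=1 R=0 S=0 T=0 U=0
  P=0 Q=1 R=0 S=0 T=0 U=1
  P=0 Q=1 R=0 S=1 T=0 U=0
That's 4 in total.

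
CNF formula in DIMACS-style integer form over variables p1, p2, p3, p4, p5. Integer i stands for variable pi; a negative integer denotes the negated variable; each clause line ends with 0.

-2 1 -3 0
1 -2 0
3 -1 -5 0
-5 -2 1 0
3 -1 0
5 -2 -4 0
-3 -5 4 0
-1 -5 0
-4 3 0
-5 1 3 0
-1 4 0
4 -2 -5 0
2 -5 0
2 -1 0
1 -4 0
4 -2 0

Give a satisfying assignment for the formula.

p1 = False, p2 = False, p3 = False, p4 = False, p5 = False

Try p1 = False.
  then p2 is forced to False.
  then p5 is forced to False.
  then p4 is forced to False.
p3 is now unconstrained; take p3 = False.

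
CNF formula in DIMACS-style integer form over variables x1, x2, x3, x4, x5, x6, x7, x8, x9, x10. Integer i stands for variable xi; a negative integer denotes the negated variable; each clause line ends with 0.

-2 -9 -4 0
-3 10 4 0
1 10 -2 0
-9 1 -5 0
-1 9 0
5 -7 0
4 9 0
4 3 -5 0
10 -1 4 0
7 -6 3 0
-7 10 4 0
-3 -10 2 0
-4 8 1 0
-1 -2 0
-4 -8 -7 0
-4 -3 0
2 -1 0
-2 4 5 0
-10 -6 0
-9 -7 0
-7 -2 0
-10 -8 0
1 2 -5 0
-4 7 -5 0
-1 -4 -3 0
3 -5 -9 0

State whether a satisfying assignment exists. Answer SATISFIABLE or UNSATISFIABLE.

SATISFIABLE

Pure literal: x6 appears only negated; assign x6 = False.
Branch on x1: take x1 = False.
For the remaining variables, x2 = False, x3 = False, x4 = False, x5 = False, x7 = False, x8 = True, x9 = True, x10 = False works.
Every clause has at least one true literal under this assignment.
So x1 = False, x2 = False, x3 = False, x4 = False, x5 = False, x6 = False, x7 = False, x8 = True, x9 = True, x10 = False is a satisfying assignment.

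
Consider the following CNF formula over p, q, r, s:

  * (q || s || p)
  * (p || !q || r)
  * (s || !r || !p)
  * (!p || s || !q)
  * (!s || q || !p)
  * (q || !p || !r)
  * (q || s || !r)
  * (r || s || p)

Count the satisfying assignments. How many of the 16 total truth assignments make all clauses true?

7

Satisfying assignments:
  p=0 q=0 r=0 s=1
  p=0 q=0 r=1 s=1
  p=0 q=1 r=1 s=0
  p=0 q=1 r=1 s=1
  p=1 q=0 r=0 s=0
  p=1 q=1 r=0 s=1
  p=1 q=1 r=1 s=1
Count: 7.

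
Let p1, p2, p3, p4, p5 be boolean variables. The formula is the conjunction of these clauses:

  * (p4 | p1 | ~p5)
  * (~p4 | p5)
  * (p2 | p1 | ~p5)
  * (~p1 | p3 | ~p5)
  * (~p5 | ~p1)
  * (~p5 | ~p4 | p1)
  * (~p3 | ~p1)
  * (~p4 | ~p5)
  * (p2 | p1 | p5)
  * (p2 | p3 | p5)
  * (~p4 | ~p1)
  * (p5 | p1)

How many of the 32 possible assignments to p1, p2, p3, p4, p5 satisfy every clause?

The models are:
  p1=1 p2=1 p3=0 p4=0 p5=0
That's 1 in total.

1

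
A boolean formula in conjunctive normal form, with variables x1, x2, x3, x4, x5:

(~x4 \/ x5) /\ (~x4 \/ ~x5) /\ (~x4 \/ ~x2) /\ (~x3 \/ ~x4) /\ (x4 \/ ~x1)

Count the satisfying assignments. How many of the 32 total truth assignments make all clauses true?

Split on x4, then x5.
  x4=T, x5=T: a clause becomes empty — 0.
  x4=T, x5=F: a clause becomes empty — 0.
  x4=F, x5=T: remaining (x1,x2,x3) ∈ {(F,F,F); (F,F,T); (F,T,F); (F,T,T)} — 4.
  x4=F, x5=F: remaining (x1,x2,x3) ∈ {(F,F,F); (F,F,T); (F,T,F); (F,T,T)} — 4.
Total: 0 + 0 + 4 + 4 = 8.

8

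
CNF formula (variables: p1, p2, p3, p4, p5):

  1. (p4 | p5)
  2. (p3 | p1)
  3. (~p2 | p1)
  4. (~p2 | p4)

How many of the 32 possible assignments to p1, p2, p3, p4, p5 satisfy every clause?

Case analysis on p1 and p2:
  p1=T, p2=T: remaining (p3,p4,p5) ∈ {(F,T,F); (F,T,T); (T,T,F); (T,T,T)} — 4.
  p1=T, p2=F: p3 free; 3 ways for (p4,p5) × 2^1 = 6.
  p1=F, p2=T: a clause becomes empty — 0.
  p1=F, p2=F: remaining (p3,p4,p5) ∈ {(T,F,T); (T,T,F); (T,T,T)} — 3.
Total: 4 + 6 + 0 + 3 = 13.

13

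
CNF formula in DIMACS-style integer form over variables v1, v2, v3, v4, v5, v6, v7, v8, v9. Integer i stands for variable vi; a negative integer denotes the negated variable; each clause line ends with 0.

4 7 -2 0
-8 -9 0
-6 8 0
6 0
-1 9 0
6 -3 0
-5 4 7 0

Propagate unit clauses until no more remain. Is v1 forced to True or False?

False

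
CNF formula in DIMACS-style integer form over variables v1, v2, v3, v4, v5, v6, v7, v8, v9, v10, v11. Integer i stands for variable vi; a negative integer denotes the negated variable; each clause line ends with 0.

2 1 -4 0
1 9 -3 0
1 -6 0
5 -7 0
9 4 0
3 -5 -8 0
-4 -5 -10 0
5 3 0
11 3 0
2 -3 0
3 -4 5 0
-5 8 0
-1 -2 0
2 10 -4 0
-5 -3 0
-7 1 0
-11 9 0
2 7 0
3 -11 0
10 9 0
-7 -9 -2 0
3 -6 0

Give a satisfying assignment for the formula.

v1=False  v2=True  v3=True  v4=False  v5=False  v6=False  v7=False  v8=True  v9=True  v10=True  v11=True

Pure literal: v6 appears only negated; assign v6 = False.
Set v1 = False and propagate.
  then v7 is forced to False.
  then v2 is forced to True.
The remaining clauses are satisfied by v3 = True, v4 = False, v5 = False, v8 = True, v9 = True, v10 = True, v11 = True.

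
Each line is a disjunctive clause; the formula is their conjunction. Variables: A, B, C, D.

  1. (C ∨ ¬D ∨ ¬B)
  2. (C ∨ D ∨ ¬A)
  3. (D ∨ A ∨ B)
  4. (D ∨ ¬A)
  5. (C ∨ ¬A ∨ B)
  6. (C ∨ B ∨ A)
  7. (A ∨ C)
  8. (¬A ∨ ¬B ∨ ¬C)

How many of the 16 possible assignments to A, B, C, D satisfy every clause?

4

The models are:
  A=0 B=0 C=1 D=1
  A=0 B=1 C=1 D=0
  A=0 B=1 C=1 D=1
  A=1 B=0 C=1 D=1
Count: 4.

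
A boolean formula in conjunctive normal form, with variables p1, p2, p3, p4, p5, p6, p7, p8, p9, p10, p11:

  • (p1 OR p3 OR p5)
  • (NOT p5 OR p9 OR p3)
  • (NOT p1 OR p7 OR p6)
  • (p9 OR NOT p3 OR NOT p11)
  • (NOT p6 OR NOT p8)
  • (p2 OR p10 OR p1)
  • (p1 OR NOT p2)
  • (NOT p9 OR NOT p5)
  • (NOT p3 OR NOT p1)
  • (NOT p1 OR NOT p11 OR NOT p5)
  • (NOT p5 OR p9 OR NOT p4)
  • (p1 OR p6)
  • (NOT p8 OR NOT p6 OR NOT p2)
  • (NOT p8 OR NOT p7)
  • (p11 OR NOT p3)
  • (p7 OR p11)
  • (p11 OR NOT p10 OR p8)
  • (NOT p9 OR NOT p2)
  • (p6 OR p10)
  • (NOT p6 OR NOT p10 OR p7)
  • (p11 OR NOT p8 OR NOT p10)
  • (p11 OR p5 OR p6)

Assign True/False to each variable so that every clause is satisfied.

p1=T, p2=F, p3=F, p4=T, p5=F, p6=T, p7=T, p8=F, p9=F, p10=T, p11=T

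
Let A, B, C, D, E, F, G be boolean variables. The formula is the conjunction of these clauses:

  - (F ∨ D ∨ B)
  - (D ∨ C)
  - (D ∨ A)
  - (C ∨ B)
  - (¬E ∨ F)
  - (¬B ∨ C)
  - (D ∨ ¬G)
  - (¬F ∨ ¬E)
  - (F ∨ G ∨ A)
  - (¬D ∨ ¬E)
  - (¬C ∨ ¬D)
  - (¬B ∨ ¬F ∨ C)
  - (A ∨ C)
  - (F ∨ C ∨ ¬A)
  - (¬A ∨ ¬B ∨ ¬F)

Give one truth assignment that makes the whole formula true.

A=True  B=False  C=True  D=False  E=False  F=True  G=False

Check each clause:
  1. (F ∨ B ∨ D) — F is true.
  2. (C ∨ D) — C is true.
  3. (D ∨ A) — A is true.
  4. (C ∨ B) — C is true.
  5. (F ∨ ¬E) — ¬E is true.
  6. (¬B ∨ C) — C is true.
  7. (D ∨ ¬G) — ¬G is true.
  8. (¬F ∨ ¬E) — ¬E is true.
  9. (G ∨ A ∨ F) — A is true.
  10. (¬D ∨ ¬E) — ¬E is true.
  11. (¬D ∨ ¬C) — ¬D is true.
  12. (¬F ∨ C ∨ ¬B) — C is true.
  13. (A ∨ C) — A is true.
  14. (F ∨ C ∨ ¬A) — C is true.
  15. (¬F ∨ ¬A ∨ ¬B) — ¬B is true.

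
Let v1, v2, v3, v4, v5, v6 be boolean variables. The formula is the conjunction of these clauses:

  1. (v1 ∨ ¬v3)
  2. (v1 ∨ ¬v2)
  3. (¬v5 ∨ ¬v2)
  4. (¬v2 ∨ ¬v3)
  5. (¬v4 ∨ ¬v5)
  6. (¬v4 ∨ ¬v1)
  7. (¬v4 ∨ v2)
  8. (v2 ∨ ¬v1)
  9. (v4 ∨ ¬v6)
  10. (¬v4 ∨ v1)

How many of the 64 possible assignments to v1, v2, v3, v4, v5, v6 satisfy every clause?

3

The models are:
  v1=F v2=F v3=F v4=F v5=F v6=F
  v1=F v2=F v3=F v4=F v5=T v6=F
  v1=T v2=T v3=F v4=F v5=F v6=F
That's 3 in total.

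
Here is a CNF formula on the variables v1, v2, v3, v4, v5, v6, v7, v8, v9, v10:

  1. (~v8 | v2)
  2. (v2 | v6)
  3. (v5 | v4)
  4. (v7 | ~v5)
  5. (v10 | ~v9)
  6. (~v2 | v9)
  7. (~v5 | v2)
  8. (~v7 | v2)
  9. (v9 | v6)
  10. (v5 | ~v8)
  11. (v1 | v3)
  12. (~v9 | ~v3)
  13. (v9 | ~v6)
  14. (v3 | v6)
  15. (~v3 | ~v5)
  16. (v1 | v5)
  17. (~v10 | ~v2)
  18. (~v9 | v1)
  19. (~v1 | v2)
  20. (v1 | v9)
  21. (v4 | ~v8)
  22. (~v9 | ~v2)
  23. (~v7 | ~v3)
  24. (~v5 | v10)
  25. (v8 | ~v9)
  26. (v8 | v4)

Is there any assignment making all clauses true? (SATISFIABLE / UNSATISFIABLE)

UNSATISFIABLE

v9 = True:
  propagation gives v10=True, v3=False, v1=True, v6=True; an empty clause results — contradiction.
v9 = False:
  propagation gives v2=False, v8=False, v6=True; an empty clause results — contradiction.
Every branch closes, so no satisfying assignment exists.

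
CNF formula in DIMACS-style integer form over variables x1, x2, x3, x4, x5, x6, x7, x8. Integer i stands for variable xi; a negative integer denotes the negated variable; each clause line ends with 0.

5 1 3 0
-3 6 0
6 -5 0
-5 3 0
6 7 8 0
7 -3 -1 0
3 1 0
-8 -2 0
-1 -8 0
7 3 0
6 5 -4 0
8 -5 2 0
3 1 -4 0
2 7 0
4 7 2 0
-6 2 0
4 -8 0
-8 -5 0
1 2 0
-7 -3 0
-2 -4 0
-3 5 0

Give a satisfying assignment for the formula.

Set x1 = True and propagate.
  then x8 is forced to False.
Try x2 = False.
  then x5 is forced to False.
  then x7 is forced to True.
  then x6 is forced to False.
  then x3 is forced to False.
  then x4 is forced to False.

x1=1  x2=0  x3=0  x4=0  x5=0  x6=0  x7=1  x8=0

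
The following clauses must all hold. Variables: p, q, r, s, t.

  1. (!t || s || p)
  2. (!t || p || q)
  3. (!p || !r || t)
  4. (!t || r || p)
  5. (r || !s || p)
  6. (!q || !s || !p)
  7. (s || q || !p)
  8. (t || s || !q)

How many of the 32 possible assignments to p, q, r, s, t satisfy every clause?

10

Case analysis on p and s:
  p=1, s=1: remaining (q,r,t) ∈ {(0,0,0); (0,0,1); (0,1,1)} — 3.
  p=1, s=0: remaining (q,r,t) ∈ {(1,0,1); (1,1,1)} — 2.
  p=0, s=1: remaining (q,r,t) ∈ {(0,1,0); (1,1,0); (1,1,1)} — 3.
  p=0, s=0: remaining (q,r,t) ∈ {(0,0,0); (0,1,0)} — 2.
Total: 3 + 2 + 3 + 2 = 10.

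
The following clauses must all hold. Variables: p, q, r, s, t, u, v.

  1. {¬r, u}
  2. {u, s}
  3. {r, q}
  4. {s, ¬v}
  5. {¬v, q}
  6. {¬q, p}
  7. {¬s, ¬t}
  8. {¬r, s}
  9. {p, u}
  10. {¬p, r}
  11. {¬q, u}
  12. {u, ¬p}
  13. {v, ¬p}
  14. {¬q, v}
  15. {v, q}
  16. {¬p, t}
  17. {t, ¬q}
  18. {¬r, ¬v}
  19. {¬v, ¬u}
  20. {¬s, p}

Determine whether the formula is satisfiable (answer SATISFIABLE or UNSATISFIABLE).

UNSATISFIABLE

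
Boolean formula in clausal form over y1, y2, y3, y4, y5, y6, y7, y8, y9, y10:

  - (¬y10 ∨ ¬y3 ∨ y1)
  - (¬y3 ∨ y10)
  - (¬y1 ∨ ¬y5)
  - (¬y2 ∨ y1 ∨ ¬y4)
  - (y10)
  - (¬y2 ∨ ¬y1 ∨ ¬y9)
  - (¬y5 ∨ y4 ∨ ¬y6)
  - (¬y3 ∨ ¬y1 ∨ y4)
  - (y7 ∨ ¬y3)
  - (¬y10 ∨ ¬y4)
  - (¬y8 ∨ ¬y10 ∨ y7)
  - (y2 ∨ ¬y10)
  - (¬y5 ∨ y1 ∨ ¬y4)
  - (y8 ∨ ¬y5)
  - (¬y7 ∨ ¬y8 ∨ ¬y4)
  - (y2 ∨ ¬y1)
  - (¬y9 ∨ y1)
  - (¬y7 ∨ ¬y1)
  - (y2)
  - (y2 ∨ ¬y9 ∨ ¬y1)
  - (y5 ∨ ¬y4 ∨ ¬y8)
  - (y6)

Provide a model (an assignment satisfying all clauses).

(y10) is a unit clause, so y10 = True.
Unit propagation: (¬y4) forces y4 = False.
The clause (y2) is unit: y2 must be True.
(y6) is a unit clause, so y6 = True.
Unit propagation: (¬y5) forces y5 = False.
y3 occurs only negated in the remaining clauses — set y3 = False.
y8 occurs only negated in the remaining clauses — set y8 = False.
Branch on y1: take y1 = False.
  then y9 is forced to False.
y7 is now unconstrained; take y7 = True.
Every clause has at least one true literal under this assignment.

y1=False  y2=True  y3=False  y4=False  y5=False  y6=True  y7=True  y8=False  y9=False  y10=True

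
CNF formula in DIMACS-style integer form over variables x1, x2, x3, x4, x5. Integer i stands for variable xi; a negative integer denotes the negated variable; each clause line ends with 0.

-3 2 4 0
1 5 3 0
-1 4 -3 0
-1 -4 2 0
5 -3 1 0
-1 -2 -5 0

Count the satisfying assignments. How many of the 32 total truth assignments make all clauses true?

Case analysis on x1 and x3:
  x1=1, x3=1: remaining (x2,x4,x5) ∈ {(1,1,0)} — 1.
  x1=1, x3=0: remaining (x2,x4,x5) ∈ {(0,0,0); (0,0,1); (1,0,0); (1,1,0)} — 4.
  x1=0, x3=1: remaining (x2,x4,x5) ∈ {(0,1,1); (1,0,1); (1,1,1)} — 3.
  x1=0, x3=0: remaining (x2,x4,x5) ∈ {(0,0,1); (0,1,1); (1,0,1); (1,1,1)} — 4.
Total: 1 + 4 + 3 + 4 = 12.

12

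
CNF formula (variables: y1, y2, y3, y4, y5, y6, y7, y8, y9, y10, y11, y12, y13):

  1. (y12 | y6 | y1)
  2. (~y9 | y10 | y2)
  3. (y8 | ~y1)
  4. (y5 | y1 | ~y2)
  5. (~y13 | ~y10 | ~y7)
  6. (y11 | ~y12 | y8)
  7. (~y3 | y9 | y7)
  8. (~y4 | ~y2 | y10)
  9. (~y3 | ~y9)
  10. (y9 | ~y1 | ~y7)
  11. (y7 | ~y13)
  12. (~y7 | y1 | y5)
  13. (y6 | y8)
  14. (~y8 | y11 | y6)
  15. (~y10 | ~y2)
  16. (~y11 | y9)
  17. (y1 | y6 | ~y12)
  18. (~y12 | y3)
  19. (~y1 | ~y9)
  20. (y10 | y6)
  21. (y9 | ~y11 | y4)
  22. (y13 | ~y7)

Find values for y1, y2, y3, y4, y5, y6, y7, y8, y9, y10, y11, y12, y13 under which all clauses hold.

y1 = 0, y2 = 1, y3 = 0, y4 = 0, y5 = 1, y6 = 1, y7 = 1, y8 = 0, y9 = 0, y10 = 0, y11 = 0, y12 = 0, y13 = 1

y5 occurs only positively in the remaining clauses — set y5 = True.
y6 occurs only positively in the remaining clauses — set y6 = True.
Set y1 = False and propagate.
Try y2 = True.
  then y10 is forced to False.
  then y4 is forced to False.
For the remaining variables, y3 = False, y7 = True, y8 = False, y9 = False, y11 = False, y12 = False, y13 = True works.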